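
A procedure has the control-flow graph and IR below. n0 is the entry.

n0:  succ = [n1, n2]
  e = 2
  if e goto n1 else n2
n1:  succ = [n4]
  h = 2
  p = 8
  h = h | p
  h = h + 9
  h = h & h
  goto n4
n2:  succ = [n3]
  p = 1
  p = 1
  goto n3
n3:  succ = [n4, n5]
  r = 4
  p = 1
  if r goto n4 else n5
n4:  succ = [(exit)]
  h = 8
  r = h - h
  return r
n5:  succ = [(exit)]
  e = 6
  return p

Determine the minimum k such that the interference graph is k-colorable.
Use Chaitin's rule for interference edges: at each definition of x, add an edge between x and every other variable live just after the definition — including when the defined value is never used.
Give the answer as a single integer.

Block summaries:
  n0 def {e} use ∅
  n1 def {h,p} use ∅
  n2 def {p} use ∅
  n3 def {p,r} use ∅
  n4 def {h,r} use ∅
  n5 def {e} use {p}

Liveness:
  n0: in=∅ out=∅
  n1: in=∅ out=∅
  n2: in=∅ out=∅
  n3: in=∅ out={p}
  n4: in=∅ out=∅
  n5: in={p} out=∅

Interfere edges:
  e: {p}
  h: {p}
  p: {e,h,r}
  r: {p}

Registers:
  clique {e,p} ⇒ need ≥ 2
  2-colouring: R0={p}  R1={e,h,r}
  χ = 2

Answer: 2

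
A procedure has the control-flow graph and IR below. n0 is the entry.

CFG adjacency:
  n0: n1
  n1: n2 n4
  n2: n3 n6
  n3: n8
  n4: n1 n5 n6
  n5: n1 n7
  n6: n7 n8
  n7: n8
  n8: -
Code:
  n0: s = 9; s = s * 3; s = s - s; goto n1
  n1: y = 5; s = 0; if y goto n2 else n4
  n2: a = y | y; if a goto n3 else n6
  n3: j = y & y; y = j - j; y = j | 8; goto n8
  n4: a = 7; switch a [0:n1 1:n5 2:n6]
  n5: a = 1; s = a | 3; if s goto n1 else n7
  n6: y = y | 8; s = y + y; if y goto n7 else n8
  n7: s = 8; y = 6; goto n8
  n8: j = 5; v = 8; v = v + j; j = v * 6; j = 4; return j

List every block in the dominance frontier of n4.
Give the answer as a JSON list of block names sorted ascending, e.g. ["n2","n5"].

idom tree: n1←n0 n2←n1 n3←n2 n4←n1 n5←n4 n6←n1 n7←n1 n8←n1
Join-block Dom:
  n1: preds {n0,n4,n5}: {n0} ∩ {n0,n1,n4} ∩ {n0,n1,n4,n5} = {n0}; idom=n0
  n6: preds {n2,n4}: {n0,n1,n2} ∩ {n0,n1,n4} = {n0,n1}; idom=n1
  n7: preds {n5,n6}: {n0,n1,n4,n5} ∩ {n0,n1,n6} = {n0,n1}; idom=n1
  n8: preds {n3,n6,n7}: {n0,n1,n2,n3} ∩ {n0,n1,n6} ∩ {n0,n1,n7} = {n0,n1}; idom=n1

DF walk-up:
  join n1 pred n0: · stop@n0
  join n1 pred n4: n4→n1 stop@n0
  join n1 pred n5: n5→n4→n1 stop@n0
  join n6 pred n2: n2 stop@n1
  join n6 pred n4: n4 stop@n1
  join n7 pred n5: n5→n4 stop@n1
  join n7 pred n6: n6 stop@n1
  join n8 pred n3: n3→n2 stop@n1
  join n8 pred n6: n6 stop@n1
  join n8 pred n7: n7 stop@n1
  n0: DF=∅
  n1: DF={n1}
  n2: DF={n6,n8}
  n3: DF={n8}
  n4: DF={n1,n6,n7}
  n5: DF={n1,n7}
  n6: DF={n7,n8}
  n7: DF={n8}
  n8: DF=∅

DF(n4) = ["n1", "n6", "n7"]

Answer: ["n1", "n6", "n7"]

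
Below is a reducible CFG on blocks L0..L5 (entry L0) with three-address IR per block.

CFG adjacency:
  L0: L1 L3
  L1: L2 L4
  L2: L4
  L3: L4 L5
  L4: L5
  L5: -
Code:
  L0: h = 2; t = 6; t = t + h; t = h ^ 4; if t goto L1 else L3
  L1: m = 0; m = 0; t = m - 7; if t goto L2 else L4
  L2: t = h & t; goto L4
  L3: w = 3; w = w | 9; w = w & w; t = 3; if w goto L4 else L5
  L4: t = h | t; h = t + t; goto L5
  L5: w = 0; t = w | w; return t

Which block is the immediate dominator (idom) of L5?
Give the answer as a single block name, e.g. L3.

idom tree: L1←L0 L2←L1 L3←L0 L4←L0 L5←L0
Dom at joins:
  L4: preds {L1,L2,L3}: {L0,L1} ∩ {L0,L1,L2} ∩ {L0,L3} = {L0}; idom=L0
  L5: preds {L3,L4}: {L0,L3} ∩ {L0,L4} = {L0}; idom=L0

idom(L5) = L0

Answer: L0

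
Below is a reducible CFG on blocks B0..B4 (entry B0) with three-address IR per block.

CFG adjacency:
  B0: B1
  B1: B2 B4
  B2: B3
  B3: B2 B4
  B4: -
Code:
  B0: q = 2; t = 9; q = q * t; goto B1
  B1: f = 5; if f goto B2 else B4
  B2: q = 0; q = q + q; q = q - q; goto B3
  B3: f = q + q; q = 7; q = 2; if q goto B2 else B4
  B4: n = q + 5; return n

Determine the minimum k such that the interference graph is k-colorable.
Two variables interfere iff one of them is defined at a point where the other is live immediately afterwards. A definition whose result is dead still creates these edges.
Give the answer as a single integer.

Answer: 2

Working:
def/use:
  B0: def={q,t} ue=∅
  B1: def={f} ue=∅
  B2: def={q} ue=∅
  B3: def={f,q} ue={q}
  B4: def={n} ue={q}

Live sets:
  live B0: ∅→{q}
  live B1: {q}→{q}
  live B2: ∅→{q}
  live B3: {q}→{q}
  live B4: {q}→∅

Interference:
  f↔{q}
  n↔∅
  q↔{f,t}
  t↔{q}

Registers:
  clique {f,q} ⇒ need ≥ 2
  2-colouring: c0={n,q}  c1={f,t}
  χ = 2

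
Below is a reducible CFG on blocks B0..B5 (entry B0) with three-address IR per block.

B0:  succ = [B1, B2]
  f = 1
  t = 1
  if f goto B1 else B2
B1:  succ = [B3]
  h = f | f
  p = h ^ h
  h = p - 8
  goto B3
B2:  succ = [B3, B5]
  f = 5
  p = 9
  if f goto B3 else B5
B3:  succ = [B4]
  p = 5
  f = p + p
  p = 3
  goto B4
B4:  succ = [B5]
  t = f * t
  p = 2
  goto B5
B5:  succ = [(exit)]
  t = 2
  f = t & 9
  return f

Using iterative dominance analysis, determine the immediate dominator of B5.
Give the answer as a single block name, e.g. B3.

idom tree: B1←B0 B2←B0 B3←B0 B4←B3 B5←B0
Dom at joins:
  B3: preds {B1,B2}: {B0,B1} ∩ {B0,B2} = {B0}; idom=B0
  B5: preds {B2,B4}: {B0,B2} ∩ {B0,B3,B4} = {B0}; idom=B0

idom(B5) = B0

Answer: B0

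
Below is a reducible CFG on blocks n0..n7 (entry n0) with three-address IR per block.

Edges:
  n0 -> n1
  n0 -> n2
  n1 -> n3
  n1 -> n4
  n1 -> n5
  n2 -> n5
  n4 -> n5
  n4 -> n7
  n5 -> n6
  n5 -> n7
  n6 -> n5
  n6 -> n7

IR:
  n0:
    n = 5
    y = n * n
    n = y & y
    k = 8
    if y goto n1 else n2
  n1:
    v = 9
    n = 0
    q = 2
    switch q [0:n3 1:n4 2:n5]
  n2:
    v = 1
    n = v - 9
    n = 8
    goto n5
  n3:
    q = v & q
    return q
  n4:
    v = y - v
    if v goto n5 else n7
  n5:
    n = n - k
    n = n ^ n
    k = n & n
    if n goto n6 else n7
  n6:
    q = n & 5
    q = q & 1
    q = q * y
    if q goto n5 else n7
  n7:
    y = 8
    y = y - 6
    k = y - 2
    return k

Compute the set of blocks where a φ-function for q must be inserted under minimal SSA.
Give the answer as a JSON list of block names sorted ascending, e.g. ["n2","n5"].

idom tree: n1←n0 n2←n0 n3←n1 n4←n1 n5←n0 n6←n5 n7←n0
Dom∩ at merges:
  n5: preds {n1,n2,n4,n6}: {n0,n1} ∩ {n0,n2} ∩ {n0,n1,n4} ∩ {n0,n5,n6} = {n0}; idom=n0
  n7: preds {n4,n5,n6}: {n0,n1,n4} ∩ {n0,n5} ∩ {n0,n5,n6} = {n0}; idom=n0

Frontier:
  join n5 pred n1: n1 stop@n0
  join n5 pred n2: n2 stop@n0
  join n5 pred n4: n4→n1 stop@n0
  join n5 pred n6: n6→n5 stop@n0
  join n7 pred n4: n4→n1 stop@n0
  join n7 pred n5: n5 stop@n0
  join n7 pred n6: n6→n5 stop@n0
  DF(n0)=∅
  DF(n1)={n5,n7}
  DF(n2)={n5}
  DF(n3)=∅
  DF(n4)={n5,n7}
  DF(n5)={n5,n7}
  DF(n6)={n5,n7}
  DF(n7)=∅

φ for q: defs {n1,n3,n6}
  DF⁺ = {n5,n7}

Answer: ["n5", "n7"]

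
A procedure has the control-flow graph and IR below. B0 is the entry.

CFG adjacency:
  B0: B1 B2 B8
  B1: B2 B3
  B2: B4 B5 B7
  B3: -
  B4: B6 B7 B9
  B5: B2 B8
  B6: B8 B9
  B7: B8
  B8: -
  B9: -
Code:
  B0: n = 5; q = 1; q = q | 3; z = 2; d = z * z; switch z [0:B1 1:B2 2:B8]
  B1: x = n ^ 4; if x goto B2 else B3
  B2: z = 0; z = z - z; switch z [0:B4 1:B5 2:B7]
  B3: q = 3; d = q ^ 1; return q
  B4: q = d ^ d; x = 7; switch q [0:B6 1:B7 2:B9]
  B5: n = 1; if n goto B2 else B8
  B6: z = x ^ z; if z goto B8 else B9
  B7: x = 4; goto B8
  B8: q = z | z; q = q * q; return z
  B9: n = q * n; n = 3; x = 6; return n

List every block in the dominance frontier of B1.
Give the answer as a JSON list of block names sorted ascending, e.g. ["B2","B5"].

idom tree: B1←B0 B2←B0 B3←B1 B4←B2 B5←B2 B6←B4 B7←B2 B8←B0 B9←B4
Dom at joins:
  B2: preds {B0,B1,B5}: {B0} ∩ {B0,B1} ∩ {B0,B2,B5} = {B0}; idom=B0
  B7: preds {B2,B4}: {B0,B2} ∩ {B0,B2,B4} = {B0,B2}; idom=B2
  B8: preds {B0,B5,B6,B7}: {B0} ∩ {B0,B2,B5} ∩ {B0,B2,B4,B6} ∩ {B0,B2,B7} = {B0}; idom=B0
  B9: preds {B4,B6}: {B0,B2,B4} ∩ {B0,B2,B4,B6} = {B0,B2,B4}; idom=B4

DF walk-up:
  join B2 pred B0: · stop@B0
  join B2 pred B1: B1 stop@B0
  join B2 pred B5: B5→B2 stop@B0
  join B7 pred B2: · stop@B2
  join B7 pred B4: B4 stop@B2
  join B8 pred B0: · stop@B0
  join B8 pred B5: B5→B2 stop@B0
  join B8 pred B6: B6→B4→B2 stop@B0
  join B8 pred B7: B7→B2 stop@B0
  join B9 pred B4: · stop@B4
  join B9 pred B6: B6 stop@B4
  B0 → ∅
  B1 → {B2}
  B2 → {B2,B8}
  B3 → ∅
  B4 → {B7,B8}
  B5 → {B2,B8}
  B6 → {B8,B9}
  B7 → {B8}
  B8 → ∅
  B9 → ∅

DF(B1) = ["B2"]

Answer: ["B2"]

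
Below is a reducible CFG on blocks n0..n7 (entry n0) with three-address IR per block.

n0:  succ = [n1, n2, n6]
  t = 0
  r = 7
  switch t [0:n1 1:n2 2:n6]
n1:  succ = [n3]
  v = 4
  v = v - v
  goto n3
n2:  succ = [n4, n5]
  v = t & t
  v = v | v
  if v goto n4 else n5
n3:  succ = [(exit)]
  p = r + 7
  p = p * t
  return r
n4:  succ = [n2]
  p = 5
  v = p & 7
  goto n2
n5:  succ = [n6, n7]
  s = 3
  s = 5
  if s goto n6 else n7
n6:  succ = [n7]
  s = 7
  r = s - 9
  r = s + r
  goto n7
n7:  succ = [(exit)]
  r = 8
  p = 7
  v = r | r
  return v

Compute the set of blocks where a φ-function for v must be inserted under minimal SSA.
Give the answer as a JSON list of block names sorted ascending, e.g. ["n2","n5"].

idom tree: n1←n0 n2←n0 n3←n1 n4←n2 n5←n2 n6←n0 n7←n0
Dom∩ at merges:
  n2: preds {n0,n4}: {n0} ∩ {n0,n2,n4} = {n0}; idom=n0
  n6: preds {n0,n5}: {n0} ∩ {n0,n2,n5} = {n0}; idom=n0
  n7: preds {n5,n6}: {n0,n2,n5} ∩ {n0,n6} = {n0}; idom=n0

DF derivation:
  n2←n0: walk · to n0
  n2←n4: walk n4→n2 to n0
  n6←n0: walk · to n0
  n6←n5: walk n5→n2 to n0
  n7←n5: walk n5→n2 to n0
  n7←n6: walk n6 to n0
  n0: DF=∅
  n1: DF=∅
  n2: DF={n2,n6,n7}
  n3: DF=∅
  n4: DF={n2}
  n5: DF={n6,n7}
  n6: DF={n7}
  n7: DF=∅

φ for v: defs {n1,n2,n4,n7}
  DF⁺ = {n2,n6,n7}

Answer: ["n2", "n6", "n7"]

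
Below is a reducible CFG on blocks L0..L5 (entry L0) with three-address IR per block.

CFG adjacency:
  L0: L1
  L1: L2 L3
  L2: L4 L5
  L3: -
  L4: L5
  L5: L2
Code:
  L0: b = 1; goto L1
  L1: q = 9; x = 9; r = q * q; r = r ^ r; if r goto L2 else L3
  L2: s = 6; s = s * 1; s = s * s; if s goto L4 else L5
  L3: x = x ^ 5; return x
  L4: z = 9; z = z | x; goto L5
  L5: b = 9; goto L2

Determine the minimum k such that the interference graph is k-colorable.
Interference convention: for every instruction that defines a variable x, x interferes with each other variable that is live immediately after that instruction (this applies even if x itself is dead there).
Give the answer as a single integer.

Block summaries:
  L0: def={b} ue=∅
  L1: def={q,r,x} ue=∅
  L2: def={s} ue=∅
  L3: def={x} ue={x}
  L4: def={z} ue={x}
  L5: def={b} ue=∅

Live sets:
  L0 li=∅ lo=∅
  L1 li=∅ lo={x}
  L2 li={x} lo={x}
  L3 li={x} lo=∅
  L4 li={x} lo={x}
  L5 li={x} lo={x}

Interfere edges:
  b↔{x}
  q↔{x}
  r↔{x}
  s↔{x}
  x↔{b,q,r,s,z}
  z↔{x}

Colouring:
  lower bound: {b,x} mutually conflict ⇒ χ ≥ 2
  assign b→r1 q→r1 r→r1 s→r1 x→r0 z→r1 — no edge inside a register ⇒ χ ≤ 2
  χ = 2

Answer: 2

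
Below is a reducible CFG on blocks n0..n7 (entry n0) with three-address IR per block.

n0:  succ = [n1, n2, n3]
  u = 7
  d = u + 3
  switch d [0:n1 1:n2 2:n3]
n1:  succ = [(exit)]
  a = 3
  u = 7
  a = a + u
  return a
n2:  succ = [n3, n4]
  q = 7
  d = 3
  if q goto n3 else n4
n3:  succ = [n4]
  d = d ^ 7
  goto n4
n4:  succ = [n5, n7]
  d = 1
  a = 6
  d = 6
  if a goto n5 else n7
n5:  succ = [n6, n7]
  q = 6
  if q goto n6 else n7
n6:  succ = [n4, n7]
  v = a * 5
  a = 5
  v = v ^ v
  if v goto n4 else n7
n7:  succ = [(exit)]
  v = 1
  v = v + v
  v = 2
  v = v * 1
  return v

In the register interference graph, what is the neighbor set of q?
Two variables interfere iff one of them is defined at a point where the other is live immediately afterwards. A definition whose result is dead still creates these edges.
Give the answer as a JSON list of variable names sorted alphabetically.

def/use:
  n0: {d,u} / ∅
  n1: {a,u} / ∅
  n2: {d,q} / ∅
  n3: {d} / {d}
  n4: {a,d} / ∅
  n5: {q} / ∅
  n6: {a,v} / {a}
  n7: {v} / ∅

Liveness:
  live n0: ∅→{d}
  live n1: ∅→∅
  live n2: ∅→{d}
  live n3: {d}→∅
  live n4: ∅→{a}
  live n5: {a}→{a}
  live n6: {a}→∅
  live n7: ∅→∅

Interfere edges:
  a — {d,q,u,v}
  d — {a,q}
  q — {a,d}
  u — {a}
  v — {a}

N(q) = ["a", "d"]

Answer: ["a", "d"]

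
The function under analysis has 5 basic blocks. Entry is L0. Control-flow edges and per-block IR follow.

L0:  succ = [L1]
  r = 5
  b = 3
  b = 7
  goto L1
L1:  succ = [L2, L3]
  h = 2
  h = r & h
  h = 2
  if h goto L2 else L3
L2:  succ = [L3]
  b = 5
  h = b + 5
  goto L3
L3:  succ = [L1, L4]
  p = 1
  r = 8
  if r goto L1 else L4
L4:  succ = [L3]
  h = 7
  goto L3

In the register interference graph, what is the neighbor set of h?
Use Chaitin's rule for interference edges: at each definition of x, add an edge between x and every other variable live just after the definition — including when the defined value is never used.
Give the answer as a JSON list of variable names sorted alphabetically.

Per-block:
  L0: def={b,r} ue=∅
  L1: def={h} ue={r}
  L2: def={b,h} ue=∅
  L3: def={p,r} ue=∅
  L4: def={h} ue=∅

Live sets:
  live L0: ∅→{r}
  live L1: {r}→∅
  live L2: ∅→∅
  live L3: ∅→{r}
  live L4: ∅→∅

Interference:
  b↔{r}
  h↔{r}
  p↔∅
  r↔{b,h}

N(h) = ["r"]

Answer: ["r"]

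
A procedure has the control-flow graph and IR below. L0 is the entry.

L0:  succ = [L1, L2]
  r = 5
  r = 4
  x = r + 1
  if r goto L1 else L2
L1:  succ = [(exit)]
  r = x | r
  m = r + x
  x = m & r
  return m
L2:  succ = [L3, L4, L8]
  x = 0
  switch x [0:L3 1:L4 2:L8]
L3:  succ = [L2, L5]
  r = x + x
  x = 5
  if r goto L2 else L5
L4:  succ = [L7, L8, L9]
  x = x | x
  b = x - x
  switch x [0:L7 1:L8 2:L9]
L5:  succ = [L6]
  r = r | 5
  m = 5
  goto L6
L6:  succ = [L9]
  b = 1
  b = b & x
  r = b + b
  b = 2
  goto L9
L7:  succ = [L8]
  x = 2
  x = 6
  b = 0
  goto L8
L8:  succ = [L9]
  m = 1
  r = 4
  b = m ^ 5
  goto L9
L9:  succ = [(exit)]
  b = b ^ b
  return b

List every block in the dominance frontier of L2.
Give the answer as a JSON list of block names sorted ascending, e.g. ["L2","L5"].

Answer: ["L2"]

Analysis:
idom tree: L1←L0 L2←L0 L3←L2 L4←L2 L5←L3 L6←L5 L7←L4 L8←L2 L9←L2
Dom at joins:
  L2: preds {L0,L3}: {L0} ∩ {L0,L2,L3} = {L0}; idom=L0
  L8: preds {L2,L4,L7}: {L0,L2} ∩ {L0,L2,L4} ∩ {L0,L2,L4,L7} = {L0,L2}; idom=L2
  L9: preds {L4,L6,L8}: {L0,L2,L4} ∩ {L0,L2,L3,L5,L6} ∩ {L0,L2,L8} = {L0,L2}; idom=L2

DF derivation:
  join L2 pred L0: · stop@L0
  join L2 pred L3: L3→L2 stop@L0
  join L8 pred L2: · stop@L2
  join L8 pred L4: L4 stop@L2
  join L8 pred L7: L7→L4 stop@L2
  join L9 pred L4: L4 stop@L2
  join L9 pred L6: L6→L5→L3 stop@L2
  join L9 pred L8: L8 stop@L2
  L0: DF=∅
  L1: DF=∅
  L2: DF={L2}
  L3: DF={L2,L9}
  L4: DF={L8,L9}
  L5: DF={L9}
  L6: DF={L9}
  L7: DF={L8}
  L8: DF={L9}
  L9: DF=∅

DF(L2) = ["L2"]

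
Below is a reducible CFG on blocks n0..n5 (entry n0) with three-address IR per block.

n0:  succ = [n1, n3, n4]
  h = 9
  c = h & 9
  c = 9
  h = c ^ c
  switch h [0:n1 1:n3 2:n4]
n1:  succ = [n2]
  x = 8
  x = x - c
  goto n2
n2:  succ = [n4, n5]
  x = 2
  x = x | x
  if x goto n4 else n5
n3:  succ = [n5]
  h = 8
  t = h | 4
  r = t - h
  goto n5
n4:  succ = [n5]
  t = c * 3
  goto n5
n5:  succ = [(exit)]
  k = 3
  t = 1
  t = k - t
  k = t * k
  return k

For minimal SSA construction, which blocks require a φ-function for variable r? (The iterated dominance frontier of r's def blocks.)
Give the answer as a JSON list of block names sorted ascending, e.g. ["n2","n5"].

Answer: ["n5"]

Analysis:
idom tree: n1←n0 n2←n1 n3←n0 n4←n0 n5←n0
Join-block Dom:
  n4: preds {n0,n2}: {n0} ∩ {n0,n1,n2} = {n0}; idom=n0
  n5: preds {n2,n3,n4}: {n0,n1,n2} ∩ {n0,n3} ∩ {n0,n4} = {n0}; idom=n0

Frontier:
  join n4 pred n0: · stop@n0
  join n4 pred n2: n2→n1 stop@n0
  join n5 pred n2: n2→n1 stop@n0
  join n5 pred n3: n3 stop@n0
  join n5 pred n4: n4 stop@n0
  n0 → ∅
  n1 → {n4,n5}
  n2 → {n4,n5}
  n3 → {n5}
  n4 → {n5}
  n5 → ∅

φ for r: defs {n3}
  DF⁺ = {n5}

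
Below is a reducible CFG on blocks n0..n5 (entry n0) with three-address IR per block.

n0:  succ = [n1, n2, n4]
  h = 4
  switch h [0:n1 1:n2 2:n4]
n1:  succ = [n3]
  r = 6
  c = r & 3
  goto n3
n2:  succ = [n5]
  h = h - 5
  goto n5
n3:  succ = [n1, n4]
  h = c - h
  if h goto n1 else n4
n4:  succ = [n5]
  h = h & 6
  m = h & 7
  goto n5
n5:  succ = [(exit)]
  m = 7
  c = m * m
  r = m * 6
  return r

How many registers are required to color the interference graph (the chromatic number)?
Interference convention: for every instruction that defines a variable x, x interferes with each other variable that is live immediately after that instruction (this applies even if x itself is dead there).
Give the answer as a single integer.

Block summaries:
  n0 def {h} use ∅
  n1 def {c,r} use ∅
  n2 def {h} use {h}
  n3 def {h} use {c,h}
  n4 def {h,m} use {h}
  n5 def {c,m,r} use ∅

Backward fixpoint:
  n0: in=∅ out={h}
  n1: in={h} out={c,h}
  n2: in={h} out=∅
  n3: in={c,h} out={h}
  n4: in={h} out=∅
  n5: in=∅ out=∅

Conflict graph:
  c — {h,m}
  h — {c,r}
  m — {c}
  r — {h}

Chromatic number:
  lower bound: {c,h} mutually conflict ⇒ χ ≥ 2
  assign c→c0 h→c1 m→c1 r→c0 — no edge inside a register ⇒ χ ≤ 2
  χ = 2

Answer: 2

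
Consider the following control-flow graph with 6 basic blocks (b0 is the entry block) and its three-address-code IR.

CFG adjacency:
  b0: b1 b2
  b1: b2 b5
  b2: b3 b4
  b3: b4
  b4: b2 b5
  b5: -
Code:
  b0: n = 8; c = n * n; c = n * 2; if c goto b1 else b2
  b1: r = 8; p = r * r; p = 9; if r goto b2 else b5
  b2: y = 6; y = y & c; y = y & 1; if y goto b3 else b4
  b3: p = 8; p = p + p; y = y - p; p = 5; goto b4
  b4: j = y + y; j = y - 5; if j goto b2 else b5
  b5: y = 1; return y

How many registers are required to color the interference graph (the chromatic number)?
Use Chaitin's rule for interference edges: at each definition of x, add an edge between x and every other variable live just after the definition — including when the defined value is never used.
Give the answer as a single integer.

Per-block:
  b0: def={c,n} ue=∅
  b1: def={p,r} ue=∅
  b2: def={y} ue={c}
  b3: def={p,y} ue={y}
  b4: def={j} ue={y}
  b5: def={y} ue=∅

Live sets:
  live b0: ∅→{c}
  live b1: {c}→{c}
  live b2: {c}→{c,y}
  live b3: {c,y}→{c,y}
  live b4: {c,y}→{c}
  live b5: ∅→∅

Conflict graph:
  c — {j,n,p,r,y}
  j — {c,y}
  n — {c}
  p — {c,r,y}
  r — {c,p}
  y — {c,j,p}

Registers:
  clique {c,j,y} ⇒ need ≥ 3
  3-colouring: c0={c}  c1={j,n,p}  c2={r,y}
  χ = 3

Answer: 3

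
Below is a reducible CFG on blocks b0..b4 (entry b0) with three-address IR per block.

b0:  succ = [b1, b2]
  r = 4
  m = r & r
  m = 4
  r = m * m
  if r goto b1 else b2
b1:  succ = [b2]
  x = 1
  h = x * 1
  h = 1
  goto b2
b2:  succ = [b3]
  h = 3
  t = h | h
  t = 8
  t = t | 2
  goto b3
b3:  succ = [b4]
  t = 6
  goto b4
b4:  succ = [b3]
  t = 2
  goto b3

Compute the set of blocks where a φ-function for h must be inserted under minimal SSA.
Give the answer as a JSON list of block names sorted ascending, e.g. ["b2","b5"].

Answer: ["b2"]

Working:
idom tree: b1←b0 b2←b0 b3←b2 b4←b3
Dom at joins:
  b2: preds {b0,b1}: {b0} ∩ {b0,b1} = {b0}; idom=b0
  b3: preds {b2,b4}: {b0,b2} ∩ {b0,b2,b3,b4} = {b0,b2}; idom=b2

Frontier:
  b2←b0: walk · to b0
  b2←b1: walk b1 to b0
  b3←b2: walk · to b2
  b3←b4: walk b4→b3 to b2
  b0: DF=∅
  b1: DF={b2}
  b2: DF=∅
  b3: DF={b3}
  b4: DF={b3}

φ for h: defs {b1,b2}
  DF⁺ = {b2}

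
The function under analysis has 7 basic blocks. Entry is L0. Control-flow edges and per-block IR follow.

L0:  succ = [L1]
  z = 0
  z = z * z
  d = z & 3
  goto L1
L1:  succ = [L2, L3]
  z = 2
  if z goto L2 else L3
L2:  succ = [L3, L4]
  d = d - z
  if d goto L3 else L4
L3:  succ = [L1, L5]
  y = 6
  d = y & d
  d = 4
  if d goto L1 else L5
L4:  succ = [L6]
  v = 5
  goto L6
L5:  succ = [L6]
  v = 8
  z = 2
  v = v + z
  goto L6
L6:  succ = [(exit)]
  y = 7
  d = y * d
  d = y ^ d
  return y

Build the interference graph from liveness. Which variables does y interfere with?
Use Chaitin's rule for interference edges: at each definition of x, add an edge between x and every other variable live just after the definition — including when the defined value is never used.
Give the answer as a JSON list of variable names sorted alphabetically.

def/use:
  L0 def {d,z} use ∅
  L1 def {z} use ∅
  L2 def {d} use {d,z}
  L3 def {d,y} use {d}
  L4 def {v} use ∅
  L5 def {v,z} use ∅
  L6 def {d,y} use {d}

Backward fixpoint:
  L0: in=∅ out={d}
  L1: in={d} out={d,z}
  L2: in={d,z} out={d}
  L3: in={d} out={d}
  L4: in={d} out={d}
  L5: in={d} out={d}
  L6: in={d} out=∅

Interference:
  d — {v,y,z}
  v — {d,z}
  y — {d}
  z — {d,v}

N(y) = ["d"]

Answer: ["d"]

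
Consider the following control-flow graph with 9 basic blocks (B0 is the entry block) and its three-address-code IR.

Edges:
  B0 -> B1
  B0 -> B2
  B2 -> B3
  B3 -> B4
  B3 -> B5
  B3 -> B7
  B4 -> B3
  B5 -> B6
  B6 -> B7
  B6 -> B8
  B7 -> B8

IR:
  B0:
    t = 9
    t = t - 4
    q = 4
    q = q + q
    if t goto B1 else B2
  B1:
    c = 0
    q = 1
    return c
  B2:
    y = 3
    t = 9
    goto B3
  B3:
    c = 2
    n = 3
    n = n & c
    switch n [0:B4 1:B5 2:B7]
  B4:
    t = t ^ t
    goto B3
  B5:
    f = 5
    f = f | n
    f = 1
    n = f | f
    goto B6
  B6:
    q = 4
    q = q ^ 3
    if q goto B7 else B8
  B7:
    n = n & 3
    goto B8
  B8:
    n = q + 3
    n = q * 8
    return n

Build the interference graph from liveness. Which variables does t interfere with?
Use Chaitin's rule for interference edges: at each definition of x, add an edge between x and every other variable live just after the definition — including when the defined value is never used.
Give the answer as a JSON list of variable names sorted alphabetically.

Answer: ["c", "n", "q"]

Derivation:
def/use:
  B0: {q,t} / ∅
  B1: {c,q} / ∅
  B2: {t,y} / ∅
  B3: {c,n} / ∅
  B4: {t} / {t}
  B5: {f,n} / {n}
  B6: {q} / ∅
  B7: {n} / {n}
  B8: {n} / {q}

Live sets:
  B0: in=∅ out={q}
  B1: in=∅ out=∅
  B2: in={q} out={q,t}
  B3: in={q,t} out={n,q,t}
  B4: in={q,t} out={q,t}
  B5: in={n} out={n}
  B6: in={n} out={n,q}
  B7: in={n,q} out={q}
  B8: in={q} out=∅

Conflict graph:
  c: {n,q,t}
  f: {n}
  n: {c,f,q,t}
  q: {c,n,t,y}
  t: {c,n,q}
  y: {q}

N(t) = ["c", "n", "q"]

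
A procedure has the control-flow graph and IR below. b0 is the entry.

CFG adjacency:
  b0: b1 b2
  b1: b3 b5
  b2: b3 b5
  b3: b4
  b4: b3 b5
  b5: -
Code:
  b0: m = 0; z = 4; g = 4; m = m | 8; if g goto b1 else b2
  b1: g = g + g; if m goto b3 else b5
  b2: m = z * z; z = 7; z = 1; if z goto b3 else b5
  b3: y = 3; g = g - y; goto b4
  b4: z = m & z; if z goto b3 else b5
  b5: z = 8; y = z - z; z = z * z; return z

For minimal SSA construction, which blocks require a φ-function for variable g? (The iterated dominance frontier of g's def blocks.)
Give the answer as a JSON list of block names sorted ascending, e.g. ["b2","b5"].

Answer: ["b3", "b5"]

Analysis:
idom tree: b1←b0 b2←b0 b3←b0 b4←b3 b5←b0
Join-block Dom:
  b3: preds {b1,b2,b4}: {b0,b1} ∩ {b0,b2} ∩ {b0,b3,b4} = {b0}; idom=b0
  b5: preds {b1,b2,b4}: {b0,b1} ∩ {b0,b2} ∩ {b0,b3,b4} = {b0}; idom=b0

DF derivation:
  join b3 pred b1: b1 stop@b0
  join b3 pred b2: b2 stop@b0
  join b3 pred b4: b4→b3 stop@b0
  join b5 pred b1: b1 stop@b0
  join b5 pred b2: b2 stop@b0
  join b5 pred b4: b4→b3 stop@b0
  b0 → ∅
  b1 → {b3,b5}
  b2 → {b3,b5}
  b3 → {b3,b5}
  b4 → {b3,b5}
  b5 → ∅

φ for g: defs {b0,b1,b3}
  DF⁺ = {b3,b5}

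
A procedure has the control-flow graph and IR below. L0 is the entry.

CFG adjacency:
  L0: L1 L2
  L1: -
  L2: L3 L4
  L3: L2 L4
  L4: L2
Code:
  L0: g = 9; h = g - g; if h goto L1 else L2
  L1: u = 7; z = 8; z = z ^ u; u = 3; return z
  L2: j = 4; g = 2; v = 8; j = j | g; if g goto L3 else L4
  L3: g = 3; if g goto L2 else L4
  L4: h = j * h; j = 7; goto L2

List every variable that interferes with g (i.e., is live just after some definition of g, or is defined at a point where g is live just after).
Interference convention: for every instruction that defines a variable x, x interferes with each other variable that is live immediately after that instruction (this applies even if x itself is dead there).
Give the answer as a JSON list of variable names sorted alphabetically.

Block summaries:
  L0: {g,h} / ∅
  L1: {u,z} / ∅
  L2: {g,j,v} / ∅
  L3: {g} / ∅
  L4: {h,j} / {h,j}

Liveness:
  L0: in=∅ out={h}
  L1: in=∅ out=∅
  L2: in={h} out={h,j}
  L3: in={h,j} out={h,j}
  L4: in={h,j} out={h}

Interference:
  g: {h,j,v}
  h: {g,j,v}
  j: {g,h,v}
  u: {z}
  v: {g,h,j}
  z: {u}

N(g) = ["h", "j", "v"]

Answer: ["h", "j", "v"]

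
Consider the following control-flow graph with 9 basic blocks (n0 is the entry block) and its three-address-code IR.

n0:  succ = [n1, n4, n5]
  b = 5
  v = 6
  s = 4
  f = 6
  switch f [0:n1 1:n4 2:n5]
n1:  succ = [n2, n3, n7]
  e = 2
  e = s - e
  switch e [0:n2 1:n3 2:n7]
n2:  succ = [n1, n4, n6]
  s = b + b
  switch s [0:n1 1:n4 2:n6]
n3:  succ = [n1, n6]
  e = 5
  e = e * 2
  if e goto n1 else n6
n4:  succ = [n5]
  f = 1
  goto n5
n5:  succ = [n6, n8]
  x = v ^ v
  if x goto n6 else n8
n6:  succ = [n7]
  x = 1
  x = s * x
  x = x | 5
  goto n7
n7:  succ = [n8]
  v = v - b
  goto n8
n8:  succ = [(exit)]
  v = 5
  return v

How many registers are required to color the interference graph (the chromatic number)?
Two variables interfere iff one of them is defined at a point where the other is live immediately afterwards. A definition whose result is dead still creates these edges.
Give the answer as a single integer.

Answer: 4

Working:
Per-block:
  n0 def {b,f,s,v} use ∅
  n1 def {e} use {s}
  n2 def {s} use {b}
  n3 def {e} use ∅
  n4 def {f} use ∅
  n5 def {x} use {v}
  n6 def {x} use {s}
  n7 def {v} use {b,v}
  n8 def {v} use ∅

Liveness:
  n0: in=∅ out={b,s,v}
  n1: in={b,s,v} out={b,s,v}
  n2: in={b,v} out={b,s,v}
  n3: in={b,s,v} out={b,s,v}
  n4: in={b,s,v} out={b,s,v}
  n5: in={b,s,v} out={b,s,v}
  n6: in={b,s,v} out={b,v}
  n7: in={b,v} out=∅
  n8: in=∅ out=∅

Interfere edges:
  b↔{e,f,s,v,x}
  e↔{b,s,v}
  f↔{b,s,v}
  s↔{b,e,f,v,x}
  v↔{b,e,f,s,x}
  x↔{b,s,v}

Chromatic number:
  lower bound: {b,e,s,v} mutually conflict ⇒ χ ≥ 4
  4-colouring: R0={b}  R1={s}  R2={v}  R3={e,f,x}
  χ = 4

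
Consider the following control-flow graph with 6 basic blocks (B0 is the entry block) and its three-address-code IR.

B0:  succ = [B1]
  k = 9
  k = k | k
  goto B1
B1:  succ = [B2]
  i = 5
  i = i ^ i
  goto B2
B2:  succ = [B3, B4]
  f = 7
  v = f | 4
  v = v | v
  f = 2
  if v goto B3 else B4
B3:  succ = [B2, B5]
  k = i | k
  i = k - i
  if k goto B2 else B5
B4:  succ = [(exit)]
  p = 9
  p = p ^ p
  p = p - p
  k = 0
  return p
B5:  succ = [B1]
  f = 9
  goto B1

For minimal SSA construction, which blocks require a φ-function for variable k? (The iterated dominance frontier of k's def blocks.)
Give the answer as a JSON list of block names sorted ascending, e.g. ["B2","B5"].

Answer: ["B1", "B2"]

Analysis:
idom tree: B1←B0 B2←B1 B3←B2 B4←B2 B5←B3
Dom at joins:
  B1: preds {B0,B5}: {B0} ∩ {B0,B1,B2,B3,B5} = {B0}; idom=B0
  B2: preds {B1,B3}: {B0,B1} ∩ {B0,B1,B2,B3} = {B0,B1}; idom=B1

Frontier:
  B1←B0: walk · to B0
  B1←B5: walk B5→B3→B2→B1 to B0
  B2←B1: walk · to B1
  B2←B3: walk B3→B2 to B1
  B0: DF=∅
  B1: DF={B1}
  B2: DF={B1,B2}
  B3: DF={B1,B2}
  B4: DF=∅
  B5: DF={B1}

φ for k: defs {B0,B3,B4}
  DF⁺ = {B1,B2}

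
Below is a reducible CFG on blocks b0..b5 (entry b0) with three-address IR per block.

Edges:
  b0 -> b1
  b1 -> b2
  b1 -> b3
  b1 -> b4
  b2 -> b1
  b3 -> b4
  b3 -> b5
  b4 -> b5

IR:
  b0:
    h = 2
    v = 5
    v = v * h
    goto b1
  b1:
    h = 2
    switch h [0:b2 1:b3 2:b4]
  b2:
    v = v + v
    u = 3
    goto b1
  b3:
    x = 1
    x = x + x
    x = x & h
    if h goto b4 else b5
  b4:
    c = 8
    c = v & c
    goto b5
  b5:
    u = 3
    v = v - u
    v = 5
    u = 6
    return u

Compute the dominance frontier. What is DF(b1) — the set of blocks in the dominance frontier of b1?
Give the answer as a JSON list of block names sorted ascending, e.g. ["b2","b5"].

Answer: ["b1"]

Analysis:
idom tree: b1←b0 b2←b1 b3←b1 b4←b1 b5←b1
Dom at joins:
  b1: preds {b0,b2}: {b0} ∩ {b0,b1,b2} = {b0}; idom=b0
  b4: preds {b1,b3}: {b0,b1} ∩ {b0,b1,b3} = {b0,b1}; idom=b1
  b5: preds {b3,b4}: {b0,b1,b3} ∩ {b0,b1,b4} = {b0,b1}; idom=b1

DF walk-up:
  join b1 pred b0: · stop@b0
  join b1 pred b2: b2→b1 stop@b0
  join b4 pred b1: · stop@b1
  join b4 pred b3: b3 stop@b1
  join b5 pred b3: b3 stop@b1
  join b5 pred b4: b4 stop@b1
  b0 → ∅
  b1 → {b1}
  b2 → {b1}
  b3 → {b4,b5}
  b4 → {b5}
  b5 → ∅

DF(b1) = ["b1"]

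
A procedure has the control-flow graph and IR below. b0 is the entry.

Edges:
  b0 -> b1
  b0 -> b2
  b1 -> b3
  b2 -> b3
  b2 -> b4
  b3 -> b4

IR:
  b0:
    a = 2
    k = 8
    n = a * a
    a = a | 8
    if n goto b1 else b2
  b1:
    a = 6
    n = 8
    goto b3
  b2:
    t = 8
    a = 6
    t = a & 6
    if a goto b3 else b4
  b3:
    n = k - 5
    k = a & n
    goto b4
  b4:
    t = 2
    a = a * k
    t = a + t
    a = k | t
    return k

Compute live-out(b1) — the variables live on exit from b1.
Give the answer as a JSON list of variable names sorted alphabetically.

Block summaries:
  b0 def {a,k,n} use ∅
  b1 def {a,n} use ∅
  b2 def {a,t} use ∅
  b3 def {k,n} use {a,k}
  b4 def {a,t} use {a,k}

Backward fixpoint:
  b0: in=∅ out={k}
  b1: in={k} out={a,k}
  b2: in={k} out={a,k}
  b3: in={a,k} out={a,k}
  b4: in={a,k} out=∅

live-out(b1) = ["a", "k"]

Answer: ["a", "k"]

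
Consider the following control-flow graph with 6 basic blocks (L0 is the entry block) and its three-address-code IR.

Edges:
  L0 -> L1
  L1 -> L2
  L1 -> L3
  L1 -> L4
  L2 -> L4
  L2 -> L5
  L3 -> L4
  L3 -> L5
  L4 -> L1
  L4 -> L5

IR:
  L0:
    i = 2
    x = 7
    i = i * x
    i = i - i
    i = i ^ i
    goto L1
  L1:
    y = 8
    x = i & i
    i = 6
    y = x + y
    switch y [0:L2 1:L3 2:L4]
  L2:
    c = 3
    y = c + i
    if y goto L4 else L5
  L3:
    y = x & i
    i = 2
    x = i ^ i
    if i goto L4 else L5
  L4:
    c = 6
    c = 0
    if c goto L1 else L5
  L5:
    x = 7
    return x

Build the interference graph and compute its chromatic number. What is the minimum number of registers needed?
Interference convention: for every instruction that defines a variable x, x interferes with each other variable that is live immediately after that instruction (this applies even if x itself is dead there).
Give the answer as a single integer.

Block summaries:
  L0: {i,x} / ∅
  L1: {i,x,y} / {i}
  L2: {c,y} / {i}
  L3: {i,x,y} / {i,x}
  L4: {c} / ∅
  L5: {x} / ∅

Liveness:
  L0 li=∅ lo={i}
  L1 li={i} lo={i,x}
  L2 li={i} lo={i}
  L3 li={i,x} lo={i}
  L4 li={i} lo={i}
  L5 li=∅ lo=∅

Conflict graph:
  c: {i}
  i: {c,x,y}
  x: {i,y}
  y: {i,x}

Colouring:
  lower bound: {i,x,y} mutually conflict ⇒ χ ≥ 3
  assign c→r1 i→r0 x→r1 y→r2 — no edge inside a register ⇒ χ ≤ 3
  χ = 3

Answer: 3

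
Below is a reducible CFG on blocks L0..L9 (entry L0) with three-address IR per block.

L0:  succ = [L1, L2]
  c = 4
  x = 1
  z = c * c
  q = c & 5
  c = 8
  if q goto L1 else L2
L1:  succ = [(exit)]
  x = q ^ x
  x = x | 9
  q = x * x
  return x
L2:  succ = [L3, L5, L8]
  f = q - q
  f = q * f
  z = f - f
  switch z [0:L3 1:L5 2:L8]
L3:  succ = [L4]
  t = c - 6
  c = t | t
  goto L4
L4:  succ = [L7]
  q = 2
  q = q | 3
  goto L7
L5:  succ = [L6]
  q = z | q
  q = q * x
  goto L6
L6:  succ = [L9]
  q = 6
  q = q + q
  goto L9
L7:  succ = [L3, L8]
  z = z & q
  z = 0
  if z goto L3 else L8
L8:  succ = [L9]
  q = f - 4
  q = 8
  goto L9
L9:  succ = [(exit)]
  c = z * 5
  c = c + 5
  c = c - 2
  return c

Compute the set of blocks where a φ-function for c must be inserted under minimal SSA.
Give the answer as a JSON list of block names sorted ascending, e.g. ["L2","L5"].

idom tree: L1←L0 L2←L0 L3←L2 L4←L3 L5←L2 L6←L5 L7←L4 L8←L2 L9←L2
Dom at joins:
  L3: preds {L2,L7}: {L0,L2} ∩ {L0,L2,L3,L4,L7} = {L0,L2}; idom=L2
  L8: preds {L2,L7}: {L0,L2} ∩ {L0,L2,L3,L4,L7} = {L0,L2}; idom=L2
  L9: preds {L6,L8}: {L0,L2,L5,L6} ∩ {L0,L2,L8} = {L0,L2}; idom=L2

DF walk-up:
  join L3 pred L2: · stop@L2
  join L3 pred L7: L7→L4→L3 stop@L2
  join L8 pred L2: · stop@L2
  join L8 pred L7: L7→L4→L3 stop@L2
  join L9 pred L6: L6→L5 stop@L2
  join L9 pred L8: L8 stop@L2
  DF(L0)=∅
  DF(L1)=∅
  DF(L2)=∅
  DF(L3)={L3,L8}
  DF(L4)={L3,L8}
  DF(L5)={L9}
  DF(L6)={L9}
  DF(L7)={L3,L8}
  DF(L8)={L9}
  DF(L9)=∅

φ for c: defs {L0,L3,L9}
  DF⁺ = {L3,L8,L9}

Answer: ["L3", "L8", "L9"]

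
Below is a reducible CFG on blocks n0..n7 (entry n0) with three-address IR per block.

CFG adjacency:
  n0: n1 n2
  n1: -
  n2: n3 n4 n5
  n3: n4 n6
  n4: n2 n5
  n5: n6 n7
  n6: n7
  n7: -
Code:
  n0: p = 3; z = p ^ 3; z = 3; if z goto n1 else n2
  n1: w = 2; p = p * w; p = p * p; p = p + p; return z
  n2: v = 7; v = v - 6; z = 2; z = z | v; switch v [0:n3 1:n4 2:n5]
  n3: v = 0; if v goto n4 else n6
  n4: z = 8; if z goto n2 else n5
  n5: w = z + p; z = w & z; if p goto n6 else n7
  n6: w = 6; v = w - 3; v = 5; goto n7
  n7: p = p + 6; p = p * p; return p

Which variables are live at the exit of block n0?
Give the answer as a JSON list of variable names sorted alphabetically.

Block summaries:
  n0 def {p,z} use ∅
  n1 def {p,w} use {p,z}
  n2 def {v,z} use ∅
  n3 def {v} use ∅
  n4 def {z} use ∅
  n5 def {w,z} use {p,z}
  n6 def {v,w} use ∅
  n7 def {p} use {p}

Liveness:
  n0 li=∅ lo={p,z}
  n1 li={p,z} lo=∅
  n2 li={p} lo={p,z}
  n3 li={p} lo={p}
  n4 li={p} lo={p,z}
  n5 li={p,z} lo={p}
  n6 li={p} lo={p}
  n7 li={p} lo=∅

live-out(n0) = ["p", "z"]

Answer: ["p", "z"]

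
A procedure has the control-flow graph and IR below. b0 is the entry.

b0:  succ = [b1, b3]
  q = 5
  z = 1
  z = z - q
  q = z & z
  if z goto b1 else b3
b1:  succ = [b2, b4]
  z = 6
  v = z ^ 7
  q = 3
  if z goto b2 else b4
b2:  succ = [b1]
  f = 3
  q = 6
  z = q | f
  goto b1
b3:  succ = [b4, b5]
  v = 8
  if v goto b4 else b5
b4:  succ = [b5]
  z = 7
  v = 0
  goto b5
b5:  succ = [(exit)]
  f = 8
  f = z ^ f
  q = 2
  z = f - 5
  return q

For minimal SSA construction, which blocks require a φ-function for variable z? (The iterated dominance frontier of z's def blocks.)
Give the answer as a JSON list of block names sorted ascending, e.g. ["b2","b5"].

idom tree: b1←b0 b2←b1 b3←b0 b4←b0 b5←b0
Join-block Dom:
  b1: preds {b0,b2}: {b0} ∩ {b0,b1,b2} = {b0}; idom=b0
  b4: preds {b1,b3}: {b0,b1} ∩ {b0,b3} = {b0}; idom=b0
  b5: preds {b3,b4}: {b0,b3} ∩ {b0,b4} = {b0}; idom=b0

DF walk-up:
  join b1 pred b0: · stop@b0
  join b1 pred b2: b2→b1 stop@b0
  join b4 pred b1: b1 stop@b0
  join b4 pred b3: b3 stop@b0
  join b5 pred b3: b3 stop@b0
  join b5 pred b4: b4 stop@b0
  b0: DF=∅
  b1: DF={b1,b4}
  b2: DF={b1}
  b3: DF={b4,b5}
  b4: DF={b5}
  b5: DF=∅

φ for z: defs {b0,b1,b2,b4,b5}
  DF⁺ = {b1,b4,b5}

Answer: ["b1", "b4", "b5"]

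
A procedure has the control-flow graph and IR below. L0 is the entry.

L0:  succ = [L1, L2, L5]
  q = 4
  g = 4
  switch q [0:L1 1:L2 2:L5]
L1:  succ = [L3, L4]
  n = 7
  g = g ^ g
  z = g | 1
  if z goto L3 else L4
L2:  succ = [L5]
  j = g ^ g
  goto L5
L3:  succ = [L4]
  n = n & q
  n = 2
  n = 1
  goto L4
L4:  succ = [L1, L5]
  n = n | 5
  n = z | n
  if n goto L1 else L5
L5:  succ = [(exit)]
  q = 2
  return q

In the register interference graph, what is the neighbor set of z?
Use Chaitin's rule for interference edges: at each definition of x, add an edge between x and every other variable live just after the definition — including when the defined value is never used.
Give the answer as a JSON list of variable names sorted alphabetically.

Answer: ["g", "n", "q"]

Derivation:
Block summaries:
  L0: def={g,q} ue=∅
  L1: def={g,n,z} ue={g}
  L2: def={j} ue={g}
  L3: def={n} ue={n,q}
  L4: def={n} ue={n,z}
  L5: def={q} ue=∅

Liveness:
  L0 li=∅ lo={g,q}
  L1 li={g,q} lo={g,n,q,z}
  L2 li={g} lo=∅
  L3 li={g,n,q,z} lo={g,n,q,z}
  L4 li={g,n,q,z} lo={g,q}
  L5 li=∅ lo=∅

Conflict graph:
  g — {n,q,z}
  j — ∅
  n — {g,q,z}
  q — {g,n,z}
  z — {g,n,q}

N(z) = ["g", "n", "q"]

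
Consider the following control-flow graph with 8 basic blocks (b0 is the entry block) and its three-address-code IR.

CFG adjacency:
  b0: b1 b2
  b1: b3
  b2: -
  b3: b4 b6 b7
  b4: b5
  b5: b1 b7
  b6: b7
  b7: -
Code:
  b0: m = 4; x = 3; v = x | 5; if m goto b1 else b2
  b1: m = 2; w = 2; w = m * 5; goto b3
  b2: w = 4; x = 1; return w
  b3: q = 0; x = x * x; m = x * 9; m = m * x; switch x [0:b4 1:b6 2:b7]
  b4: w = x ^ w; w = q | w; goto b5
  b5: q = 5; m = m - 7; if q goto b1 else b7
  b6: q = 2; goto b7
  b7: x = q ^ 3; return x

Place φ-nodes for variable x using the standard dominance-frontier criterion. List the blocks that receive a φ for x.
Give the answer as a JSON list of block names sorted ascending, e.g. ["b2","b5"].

Answer: ["b1"]

Derivation:
idom tree: b1←b0 b2←b0 b3←b1 b4←b3 b5←b4 b6←b3 b7←b3
Join-block Dom:
  b1: preds {b0,b5}: {b0} ∩ {b0,b1,b3,b4,b5} = {b0}; idom=b0
  b7: preds {b3,b5,b6}: {b0,b1,b3} ∩ {b0,b1,b3,b4,b5} ∩ {b0,b1,b3,b6} = {b0,b1,b3}; idom=b3

Frontier:
  b1←b0: walk · to b0
  b1←b5: walk b5→b4→b3→b1 to b0
  b7←b3: walk · to b3
  b7←b5: walk b5→b4 to b3
  b7←b6: walk b6 to b3
  b0 → ∅
  b1 → {b1}
  b2 → ∅
  b3 → {b1}
  b4 → {b1,b7}
  b5 → {b1,b7}
  b6 → {b7}
  b7 → ∅

φ for x: defs {b0,b2,b3,b7}
  DF⁺ = {b1}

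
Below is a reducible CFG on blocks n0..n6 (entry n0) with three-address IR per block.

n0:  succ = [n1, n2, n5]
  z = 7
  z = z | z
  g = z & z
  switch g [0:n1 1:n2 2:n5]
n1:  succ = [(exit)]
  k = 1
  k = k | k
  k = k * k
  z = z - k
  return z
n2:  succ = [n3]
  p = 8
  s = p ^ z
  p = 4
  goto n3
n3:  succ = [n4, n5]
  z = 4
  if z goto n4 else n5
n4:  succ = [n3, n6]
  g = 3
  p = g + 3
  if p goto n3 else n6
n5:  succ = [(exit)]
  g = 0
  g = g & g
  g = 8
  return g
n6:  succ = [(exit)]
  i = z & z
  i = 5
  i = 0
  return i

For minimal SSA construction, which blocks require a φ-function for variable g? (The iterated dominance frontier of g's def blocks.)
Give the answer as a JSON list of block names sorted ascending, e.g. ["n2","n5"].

Answer: ["n3", "n5"]

Derivation:
idom tree: n1←n0 n2←n0 n3←n2 n4←n3 n5←n0 n6←n4
Dom∩ at merges:
  n3: preds {n2,n4}: {n0,n2} ∩ {n0,n2,n3,n4} = {n0,n2}; idom=n2
  n5: preds {n0,n3}: {n0} ∩ {n0,n2,n3} = {n0}; idom=n0

DF walk-up:
  join n3 pred n2: · stop@n2
  join n3 pred n4: n4→n3 stop@n2
  join n5 pred n0: · stop@n0
  join n5 pred n3: n3→n2 stop@n0
  n0: DF=∅
  n1: DF=∅
  n2: DF={n5}
  n3: DF={n3,n5}
  n4: DF={n3}
  n5: DF=∅
  n6: DF=∅

φ for g: defs {n0,n4,n5}
  DF⁺ = {n3,n5}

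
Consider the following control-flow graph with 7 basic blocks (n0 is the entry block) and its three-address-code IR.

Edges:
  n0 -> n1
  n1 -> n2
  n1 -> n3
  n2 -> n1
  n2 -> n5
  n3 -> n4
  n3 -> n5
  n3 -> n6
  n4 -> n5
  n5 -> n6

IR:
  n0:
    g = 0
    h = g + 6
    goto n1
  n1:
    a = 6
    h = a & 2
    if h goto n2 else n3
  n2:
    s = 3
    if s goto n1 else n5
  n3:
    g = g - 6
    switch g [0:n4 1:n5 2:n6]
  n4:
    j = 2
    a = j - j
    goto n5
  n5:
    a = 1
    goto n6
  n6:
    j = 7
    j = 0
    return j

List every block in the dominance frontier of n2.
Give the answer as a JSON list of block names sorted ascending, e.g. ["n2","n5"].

Answer: ["n1", "n5"]

Analysis:
idom tree: n1←n0 n2←n1 n3←n1 n4←n3 n5←n1 n6←n1
Dom at joins:
  n1: preds {n0,n2}: {n0} ∩ {n0,n1,n2} = {n0}; idom=n0
  n5: preds {n2,n3,n4}: {n0,n1,n2} ∩ {n0,n1,n3} ∩ {n0,n1,n3,n4} = {n0,n1}; idom=n1
  n6: preds {n3,n5}: {n0,n1,n3} ∩ {n0,n1,n5} = {n0,n1}; idom=n1

DF derivation:
  n1←n0: walk · to n0
  n1←n2: walk n2→n1 to n0
  n5←n2: walk n2 to n1
  n5←n3: walk n3 to n1
  n5←n4: walk n4→n3 to n1
  n6←n3: walk n3 to n1
  n6←n5: walk n5 to n1
  DF(n0)=∅
  DF(n1)={n1}
  DF(n2)={n1,n5}
  DF(n3)={n5,n6}
  DF(n4)={n5}
  DF(n5)={n6}
  DF(n6)=∅

DF(n2) = ["n1", "n5"]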